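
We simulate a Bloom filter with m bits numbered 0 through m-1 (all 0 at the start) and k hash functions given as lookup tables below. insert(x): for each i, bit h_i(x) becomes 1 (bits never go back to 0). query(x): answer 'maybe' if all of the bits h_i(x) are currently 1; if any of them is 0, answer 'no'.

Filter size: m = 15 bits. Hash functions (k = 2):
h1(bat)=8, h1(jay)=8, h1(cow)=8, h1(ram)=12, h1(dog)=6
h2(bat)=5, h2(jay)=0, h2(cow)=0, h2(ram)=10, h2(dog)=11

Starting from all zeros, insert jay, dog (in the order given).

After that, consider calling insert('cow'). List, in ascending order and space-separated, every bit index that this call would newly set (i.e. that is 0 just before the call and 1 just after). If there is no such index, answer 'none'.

Answer: none

Derivation:
Start: bits=000000000000000
After insert 'jay': sets bits 0 8 -> bits=100000001000000
After insert 'dog': sets bits 6 11 -> bits=100000101001000
insert 'cow' would touch bits 0 8; currently bit0=1, bit8=1
Bits that are 0 among those (would change 0->1): none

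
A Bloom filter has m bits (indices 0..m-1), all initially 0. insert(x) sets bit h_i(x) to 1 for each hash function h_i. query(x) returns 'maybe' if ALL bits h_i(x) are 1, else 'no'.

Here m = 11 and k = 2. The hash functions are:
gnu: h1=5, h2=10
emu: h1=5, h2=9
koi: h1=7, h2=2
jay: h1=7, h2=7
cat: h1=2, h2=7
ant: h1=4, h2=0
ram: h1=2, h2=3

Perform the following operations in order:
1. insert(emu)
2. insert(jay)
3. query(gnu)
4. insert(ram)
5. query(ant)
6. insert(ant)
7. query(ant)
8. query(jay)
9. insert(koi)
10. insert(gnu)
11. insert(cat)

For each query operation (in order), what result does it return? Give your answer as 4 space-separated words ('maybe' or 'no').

Answer: no no maybe maybe

Derivation:
Start: bits=00000000000
Op 1: insert emu -> sets bits 5 9 -> bits=00000100010
Op 2: insert jay -> sets bits 7 -> bits=00000101010
Op 3: query gnu -> checks bit5=1, bit10=0 (has a 0) -> no
Op 4: insert ram -> sets bits 2 3 -> bits=00110101010
Op 5: query ant -> checks bit0=0, bit4=0 (has a 0) -> no
Op 6: insert ant -> sets bits 0 4 -> bits=10111101010
Op 7: query ant -> checks bit0=1, bit4=1 (all 1) -> maybe
Op 8: query jay -> checks bit7=1 (all 1) -> maybe
Op 9: insert koi -> sets bits 2 7 -> bits=10111101010
Op 10: insert gnu -> sets bits 5 10 -> bits=10111101011
Op 11: insert cat -> sets bits 2 7 -> bits=10111101011
Query results in order: no no maybe maybe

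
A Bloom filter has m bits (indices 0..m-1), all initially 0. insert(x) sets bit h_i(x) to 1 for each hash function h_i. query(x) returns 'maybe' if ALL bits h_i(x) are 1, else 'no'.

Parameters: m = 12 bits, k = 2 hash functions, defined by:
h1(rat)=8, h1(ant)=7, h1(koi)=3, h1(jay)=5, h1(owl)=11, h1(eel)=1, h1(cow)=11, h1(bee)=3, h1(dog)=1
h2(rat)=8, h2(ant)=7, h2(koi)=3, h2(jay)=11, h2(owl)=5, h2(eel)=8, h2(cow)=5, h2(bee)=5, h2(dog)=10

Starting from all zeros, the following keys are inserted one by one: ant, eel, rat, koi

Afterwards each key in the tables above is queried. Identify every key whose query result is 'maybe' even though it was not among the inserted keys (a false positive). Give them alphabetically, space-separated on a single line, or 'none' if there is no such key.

Answer: none

Derivation:
Start: bits=000000000000
After insert 'ant': sets bits 7 -> bits=000000010000
After insert 'eel': sets bits 1 8 -> bits=010000011000
After insert 'rat': sets bits 8 -> bits=010000011000
After insert 'koi': sets bits 3 -> bits=010100011000
Not inserted: bee cow dog jay owl — query each against bits=010100011000:
query bee: checks bit3=1, bit5=0 (has a 0) -> no => not a false positive
query cow: checks bit5=0, bit11=0 (has a 0) -> no => not a false positive
query dog: checks bit1=1, bit10=0 (has a 0) -> no => not a false positive
query jay: checks bit5=0, bit11=0 (has a 0) -> no => not a false positive
query owl: checks bit5=0, bit11=0 (has a 0) -> no => not a false positive
False positives (alphabetical): none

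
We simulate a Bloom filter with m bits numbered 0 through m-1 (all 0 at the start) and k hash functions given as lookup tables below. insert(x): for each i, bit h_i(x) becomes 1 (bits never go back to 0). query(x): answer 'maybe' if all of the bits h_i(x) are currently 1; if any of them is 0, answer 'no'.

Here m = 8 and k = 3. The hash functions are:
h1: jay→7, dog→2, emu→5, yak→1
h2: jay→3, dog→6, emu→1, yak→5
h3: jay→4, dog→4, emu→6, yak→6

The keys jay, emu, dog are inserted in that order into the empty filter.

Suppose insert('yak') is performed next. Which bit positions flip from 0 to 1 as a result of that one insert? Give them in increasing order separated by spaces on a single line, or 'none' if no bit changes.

Start: bits=00000000
After insert 'jay': sets bits 3 4 7 -> bits=00011001
After insert 'emu': sets bits 1 5 6 -> bits=01011111
After insert 'dog': sets bits 2 4 6 -> bits=01111111
insert 'yak' would touch bits 1 5 6; currently bit1=1, bit5=1, bit6=1
Bits that are 0 among those (would change 0->1): none

Answer: none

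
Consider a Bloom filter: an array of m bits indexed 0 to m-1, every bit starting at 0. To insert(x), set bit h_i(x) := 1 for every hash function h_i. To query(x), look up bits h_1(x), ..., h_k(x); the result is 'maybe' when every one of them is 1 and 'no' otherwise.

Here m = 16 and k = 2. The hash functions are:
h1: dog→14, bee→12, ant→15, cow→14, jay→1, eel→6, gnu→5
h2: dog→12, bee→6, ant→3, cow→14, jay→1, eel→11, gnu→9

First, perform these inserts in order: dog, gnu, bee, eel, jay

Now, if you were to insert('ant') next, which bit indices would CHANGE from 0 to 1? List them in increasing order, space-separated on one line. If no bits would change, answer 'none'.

Start: bits=0000000000000000
After insert 'dog': sets bits 12 14 -> bits=0000000000001010
After insert 'gnu': sets bits 5 9 -> bits=0000010001001010
After insert 'bee': sets bits 6 12 -> bits=0000011001001010
After insert 'eel': sets bits 6 11 -> bits=0000011001011010
After insert 'jay': sets bits 1 -> bits=0100011001011010
insert 'ant' would touch bits 3 15; currently bit3=0, bit15=0
Bits that are 0 among those (would change 0->1): 3 15

Answer: 3 15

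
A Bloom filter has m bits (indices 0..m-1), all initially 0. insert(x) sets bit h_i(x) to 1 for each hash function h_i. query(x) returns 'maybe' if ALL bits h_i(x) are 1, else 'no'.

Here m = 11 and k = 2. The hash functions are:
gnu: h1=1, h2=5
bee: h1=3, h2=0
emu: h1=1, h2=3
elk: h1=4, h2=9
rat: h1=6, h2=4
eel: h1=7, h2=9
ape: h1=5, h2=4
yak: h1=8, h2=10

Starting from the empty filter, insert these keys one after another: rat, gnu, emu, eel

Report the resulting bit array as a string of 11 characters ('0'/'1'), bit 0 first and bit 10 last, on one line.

Answer: 01011111010

Derivation:
Start: bits=00000000000
After insert 'rat': sets bits 4 6 -> bits=00001010000
After insert 'gnu': sets bits 1 5 -> bits=01001110000
After insert 'emu': sets bits 1 3 -> bits=01011110000
After insert 'eel': sets bits 7 9 -> bits=01011111010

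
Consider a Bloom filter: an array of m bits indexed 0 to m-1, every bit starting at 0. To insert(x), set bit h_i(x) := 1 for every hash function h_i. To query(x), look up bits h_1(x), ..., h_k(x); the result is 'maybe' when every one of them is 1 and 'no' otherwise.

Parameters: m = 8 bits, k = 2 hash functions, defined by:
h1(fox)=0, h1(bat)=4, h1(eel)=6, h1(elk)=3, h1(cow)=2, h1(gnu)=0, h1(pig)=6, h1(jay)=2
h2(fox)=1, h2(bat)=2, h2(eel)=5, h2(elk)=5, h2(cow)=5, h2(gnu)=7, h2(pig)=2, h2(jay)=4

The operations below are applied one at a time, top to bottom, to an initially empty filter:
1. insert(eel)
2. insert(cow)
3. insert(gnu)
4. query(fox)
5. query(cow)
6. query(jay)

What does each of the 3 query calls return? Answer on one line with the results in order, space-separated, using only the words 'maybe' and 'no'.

Start: bits=00000000
Op 1: insert eel -> sets bits 5 6 -> bits=00000110
Op 2: insert cow -> sets bits 2 5 -> bits=00100110
Op 3: insert gnu -> sets bits 0 7 -> bits=10100111
Op 4: query fox -> checks bit0=1, bit1=0 (has a 0) -> no
Op 5: query cow -> checks bit2=1, bit5=1 (all 1) -> maybe
Op 6: query jay -> checks bit2=1, bit4=0 (has a 0) -> no
Query results in order: no maybe no

Answer: no maybe no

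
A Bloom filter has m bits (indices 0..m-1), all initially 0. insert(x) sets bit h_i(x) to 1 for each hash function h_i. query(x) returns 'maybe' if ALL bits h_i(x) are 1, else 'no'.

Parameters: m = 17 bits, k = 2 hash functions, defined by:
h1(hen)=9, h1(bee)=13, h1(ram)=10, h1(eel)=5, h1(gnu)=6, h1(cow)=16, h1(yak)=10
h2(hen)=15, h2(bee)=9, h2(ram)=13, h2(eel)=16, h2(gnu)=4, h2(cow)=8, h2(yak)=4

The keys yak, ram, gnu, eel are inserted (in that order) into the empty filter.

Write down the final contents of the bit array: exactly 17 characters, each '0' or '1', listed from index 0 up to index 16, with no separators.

Answer: 00001110001001001

Derivation:
Start: bits=00000000000000000
After insert 'yak': sets bits 4 10 -> bits=00001000001000000
After insert 'ram': sets bits 10 13 -> bits=00001000001001000
After insert 'gnu': sets bits 4 6 -> bits=00001010001001000
After insert 'eel': sets bits 5 16 -> bits=00001110001001001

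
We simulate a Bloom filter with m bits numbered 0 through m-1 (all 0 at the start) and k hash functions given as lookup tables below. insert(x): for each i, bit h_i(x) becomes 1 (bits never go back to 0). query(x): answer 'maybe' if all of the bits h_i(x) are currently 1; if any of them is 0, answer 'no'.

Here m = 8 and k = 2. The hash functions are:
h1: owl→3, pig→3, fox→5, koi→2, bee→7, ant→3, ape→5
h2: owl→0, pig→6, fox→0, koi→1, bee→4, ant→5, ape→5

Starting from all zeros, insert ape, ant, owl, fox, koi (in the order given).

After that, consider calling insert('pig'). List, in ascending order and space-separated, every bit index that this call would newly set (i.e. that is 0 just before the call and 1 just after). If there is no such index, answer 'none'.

Answer: 6

Derivation:
Start: bits=00000000
After insert 'ape': sets bits 5 -> bits=00000100
After insert 'ant': sets bits 3 5 -> bits=00010100
After insert 'owl': sets bits 0 3 -> bits=10010100
After insert 'fox': sets bits 0 5 -> bits=10010100
After insert 'koi': sets bits 1 2 -> bits=11110100
insert 'pig' would touch bits 3 6; currently bit3=1, bit6=0
Bits that are 0 among those (would change 0->1): 6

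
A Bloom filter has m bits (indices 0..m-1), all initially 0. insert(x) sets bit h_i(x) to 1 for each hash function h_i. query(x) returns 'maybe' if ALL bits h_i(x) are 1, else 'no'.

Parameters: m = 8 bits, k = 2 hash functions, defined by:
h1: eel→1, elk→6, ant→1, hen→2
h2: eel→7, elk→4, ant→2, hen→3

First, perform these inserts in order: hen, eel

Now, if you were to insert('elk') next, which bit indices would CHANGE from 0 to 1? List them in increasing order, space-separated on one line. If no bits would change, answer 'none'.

Answer: 4 6

Derivation:
Start: bits=00000000
After insert 'hen': sets bits 2 3 -> bits=00110000
After insert 'eel': sets bits 1 7 -> bits=01110001
insert 'elk' would touch bits 4 6; currently bit4=0, bit6=0
Bits that are 0 among those (would change 0->1): 4 6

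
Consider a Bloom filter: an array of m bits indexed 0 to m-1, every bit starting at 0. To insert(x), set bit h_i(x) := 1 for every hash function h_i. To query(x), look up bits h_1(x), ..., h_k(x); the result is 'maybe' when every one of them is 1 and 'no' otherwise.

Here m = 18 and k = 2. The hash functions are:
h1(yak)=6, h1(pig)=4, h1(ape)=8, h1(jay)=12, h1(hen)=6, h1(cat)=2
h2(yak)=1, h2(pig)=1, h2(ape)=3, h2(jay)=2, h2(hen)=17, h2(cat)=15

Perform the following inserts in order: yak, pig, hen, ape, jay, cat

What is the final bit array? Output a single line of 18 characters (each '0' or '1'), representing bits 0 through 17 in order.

Start: bits=000000000000000000
After insert 'yak': sets bits 1 6 -> bits=010000100000000000
After insert 'pig': sets bits 1 4 -> bits=010010100000000000
After insert 'hen': sets bits 6 17 -> bits=010010100000000001
After insert 'ape': sets bits 3 8 -> bits=010110101000000001
After insert 'jay': sets bits 2 12 -> bits=011110101000100001
After insert 'cat': sets bits 2 15 -> bits=011110101000100101

Answer: 011110101000100101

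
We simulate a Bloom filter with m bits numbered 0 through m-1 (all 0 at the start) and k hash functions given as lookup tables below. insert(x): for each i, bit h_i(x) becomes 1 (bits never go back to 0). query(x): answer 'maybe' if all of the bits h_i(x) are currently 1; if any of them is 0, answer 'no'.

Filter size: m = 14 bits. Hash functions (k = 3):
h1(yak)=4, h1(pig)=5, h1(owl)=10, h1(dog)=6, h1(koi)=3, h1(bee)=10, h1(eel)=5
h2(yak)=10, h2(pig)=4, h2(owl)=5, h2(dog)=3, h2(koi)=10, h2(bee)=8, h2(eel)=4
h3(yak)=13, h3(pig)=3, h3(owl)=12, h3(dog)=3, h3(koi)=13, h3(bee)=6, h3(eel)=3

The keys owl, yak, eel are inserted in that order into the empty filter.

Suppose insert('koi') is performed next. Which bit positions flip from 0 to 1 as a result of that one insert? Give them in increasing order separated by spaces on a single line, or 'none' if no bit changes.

Answer: none

Derivation:
Start: bits=00000000000000
After insert 'owl': sets bits 5 10 12 -> bits=00000100001010
After insert 'yak': sets bits 4 10 13 -> bits=00001100001011
After insert 'eel': sets bits 3 4 5 -> bits=00011100001011
insert 'koi' would touch bits 3 10 13; currently bit3=1, bit10=1, bit13=1
Bits that are 0 among those (would change 0->1): none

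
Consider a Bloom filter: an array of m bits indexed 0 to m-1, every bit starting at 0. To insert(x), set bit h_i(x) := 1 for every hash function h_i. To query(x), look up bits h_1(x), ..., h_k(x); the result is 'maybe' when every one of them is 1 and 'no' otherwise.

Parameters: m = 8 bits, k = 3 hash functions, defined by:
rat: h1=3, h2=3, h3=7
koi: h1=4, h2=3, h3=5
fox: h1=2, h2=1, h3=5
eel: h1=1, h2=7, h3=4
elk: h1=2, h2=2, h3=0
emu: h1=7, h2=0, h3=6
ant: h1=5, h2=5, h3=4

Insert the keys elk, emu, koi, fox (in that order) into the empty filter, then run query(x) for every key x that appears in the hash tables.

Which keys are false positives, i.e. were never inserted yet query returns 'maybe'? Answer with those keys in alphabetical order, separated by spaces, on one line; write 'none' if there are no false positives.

Start: bits=00000000
After insert 'elk': sets bits 0 2 -> bits=10100000
After insert 'emu': sets bits 0 6 7 -> bits=10100011
After insert 'koi': sets bits 3 4 5 -> bits=10111111
After insert 'fox': sets bits 1 2 5 -> bits=11111111
Not inserted: ant eel rat — query each against bits=11111111:
query ant: checks bit4=1, bit5=1 (all 1) -> maybe => FALSE POSITIVE
query eel: checks bit1=1, bit4=1, bit7=1 (all 1) -> maybe => FALSE POSITIVE
query rat: checks bit3=1, bit7=1 (all 1) -> maybe => FALSE POSITIVE
False positives (alphabetical): ant eel rat

Answer: ant eel rat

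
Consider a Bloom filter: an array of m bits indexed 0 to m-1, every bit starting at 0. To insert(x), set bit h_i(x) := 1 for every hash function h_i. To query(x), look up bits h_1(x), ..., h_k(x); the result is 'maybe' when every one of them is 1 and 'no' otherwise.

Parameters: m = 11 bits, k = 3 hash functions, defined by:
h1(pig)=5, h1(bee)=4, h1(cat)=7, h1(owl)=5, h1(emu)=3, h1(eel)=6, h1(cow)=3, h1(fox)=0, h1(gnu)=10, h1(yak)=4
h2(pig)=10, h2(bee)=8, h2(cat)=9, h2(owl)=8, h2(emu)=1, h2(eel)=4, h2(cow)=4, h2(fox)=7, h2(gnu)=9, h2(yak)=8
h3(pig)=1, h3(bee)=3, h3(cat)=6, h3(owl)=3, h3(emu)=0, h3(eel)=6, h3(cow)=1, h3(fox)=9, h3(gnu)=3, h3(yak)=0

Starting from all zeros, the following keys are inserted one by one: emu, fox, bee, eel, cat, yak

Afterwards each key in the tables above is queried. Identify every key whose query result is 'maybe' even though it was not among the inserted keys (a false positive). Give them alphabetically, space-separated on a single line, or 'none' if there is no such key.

Answer: cow

Derivation:
Start: bits=00000000000
After insert 'emu': sets bits 0 1 3 -> bits=11010000000
After insert 'fox': sets bits 0 7 9 -> bits=11010001010
After insert 'bee': sets bits 3 4 8 -> bits=11011001110
After insert 'eel': sets bits 4 6 -> bits=11011011110
After insert 'cat': sets bits 6 7 9 -> bits=11011011110
After insert 'yak': sets bits 0 4 8 -> bits=11011011110
Not inserted: cow gnu owl pig — query each against bits=11011011110:
query cow: checks bit1=1, bit3=1, bit4=1 (all 1) -> maybe => FALSE POSITIVE
query gnu: checks bit3=1, bit9=1, bit10=0 (has a 0) -> no => not a false positive
query owl: checks bit3=1, bit5=0, bit8=1 (has a 0) -> no => not a false positive
query pig: checks bit1=1, bit5=0, bit10=0 (has a 0) -> no => not a false positive
False positives (alphabetical): cow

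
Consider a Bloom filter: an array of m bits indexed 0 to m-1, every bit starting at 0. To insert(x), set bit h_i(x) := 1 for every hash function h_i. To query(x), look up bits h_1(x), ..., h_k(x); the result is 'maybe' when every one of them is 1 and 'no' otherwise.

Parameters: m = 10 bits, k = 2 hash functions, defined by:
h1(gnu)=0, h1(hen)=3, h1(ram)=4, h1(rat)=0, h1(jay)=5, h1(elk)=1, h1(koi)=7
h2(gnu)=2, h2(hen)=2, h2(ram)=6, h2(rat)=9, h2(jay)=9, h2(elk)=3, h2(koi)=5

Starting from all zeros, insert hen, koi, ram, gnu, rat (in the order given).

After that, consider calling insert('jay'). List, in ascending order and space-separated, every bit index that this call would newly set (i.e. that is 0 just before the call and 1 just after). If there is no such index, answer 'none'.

Start: bits=0000000000
After insert 'hen': sets bits 2 3 -> bits=0011000000
After insert 'koi': sets bits 5 7 -> bits=0011010100
After insert 'ram': sets bits 4 6 -> bits=0011111100
After insert 'gnu': sets bits 0 2 -> bits=1011111100
After insert 'rat': sets bits 0 9 -> bits=1011111101
insert 'jay' would touch bits 5 9; currently bit5=1, bit9=1
Bits that are 0 among those (would change 0->1): none

Answer: none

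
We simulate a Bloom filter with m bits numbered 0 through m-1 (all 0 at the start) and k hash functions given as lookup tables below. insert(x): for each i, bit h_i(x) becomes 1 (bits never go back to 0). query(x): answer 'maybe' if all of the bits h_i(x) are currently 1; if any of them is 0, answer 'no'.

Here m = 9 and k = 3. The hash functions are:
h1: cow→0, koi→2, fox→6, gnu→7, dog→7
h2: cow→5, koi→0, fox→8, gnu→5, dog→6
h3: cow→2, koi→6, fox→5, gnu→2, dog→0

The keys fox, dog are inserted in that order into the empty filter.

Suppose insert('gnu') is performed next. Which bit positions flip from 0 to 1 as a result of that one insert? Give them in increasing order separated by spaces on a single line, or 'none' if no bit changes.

Start: bits=000000000
After insert 'fox': sets bits 5 6 8 -> bits=000001101
After insert 'dog': sets bits 0 6 7 -> bits=100001111
insert 'gnu' would touch bits 2 5 7; currently bit2=0, bit5=1, bit7=1
Bits that are 0 among those (would change 0->1): 2

Answer: 2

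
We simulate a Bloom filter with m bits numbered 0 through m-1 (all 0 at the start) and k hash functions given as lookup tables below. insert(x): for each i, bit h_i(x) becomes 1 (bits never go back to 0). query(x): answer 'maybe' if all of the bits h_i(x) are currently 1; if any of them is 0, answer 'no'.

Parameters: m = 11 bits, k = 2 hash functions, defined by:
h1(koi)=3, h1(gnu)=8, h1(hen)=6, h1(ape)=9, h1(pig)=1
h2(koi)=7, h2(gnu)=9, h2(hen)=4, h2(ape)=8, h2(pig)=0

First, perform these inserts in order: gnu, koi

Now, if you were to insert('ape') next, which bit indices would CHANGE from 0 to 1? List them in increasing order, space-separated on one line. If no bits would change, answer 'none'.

Start: bits=00000000000
After insert 'gnu': sets bits 8 9 -> bits=00000000110
After insert 'koi': sets bits 3 7 -> bits=00010001110
insert 'ape' would touch bits 8 9; currently bit8=1, bit9=1
Bits that are 0 among those (would change 0->1): none

Answer: none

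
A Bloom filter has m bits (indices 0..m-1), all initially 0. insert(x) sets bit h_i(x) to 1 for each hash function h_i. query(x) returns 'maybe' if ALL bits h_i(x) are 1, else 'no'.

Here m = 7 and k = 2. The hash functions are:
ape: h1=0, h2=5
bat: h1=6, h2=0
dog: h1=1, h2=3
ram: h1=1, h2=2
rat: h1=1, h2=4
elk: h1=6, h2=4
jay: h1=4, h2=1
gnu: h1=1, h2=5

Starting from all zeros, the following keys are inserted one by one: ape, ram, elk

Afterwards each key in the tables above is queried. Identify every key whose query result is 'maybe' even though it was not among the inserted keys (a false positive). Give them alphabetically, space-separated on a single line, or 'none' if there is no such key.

Start: bits=0000000
After insert 'ape': sets bits 0 5 -> bits=1000010
After insert 'ram': sets bits 1 2 -> bits=1110010
After insert 'elk': sets bits 4 6 -> bits=1110111
Not inserted: bat dog gnu jay rat — query each against bits=1110111:
query bat: checks bit0=1, bit6=1 (all 1) -> maybe => FALSE POSITIVE
query dog: checks bit1=1, bit3=0 (has a 0) -> no => not a false positive
query gnu: checks bit1=1, bit5=1 (all 1) -> maybe => FALSE POSITIVE
query jay: checks bit1=1, bit4=1 (all 1) -> maybe => FALSE POSITIVE
query rat: checks bit1=1, bit4=1 (all 1) -> maybe => FALSE POSITIVE
False positives (alphabetical): bat gnu jay rat

Answer: bat gnu jay rat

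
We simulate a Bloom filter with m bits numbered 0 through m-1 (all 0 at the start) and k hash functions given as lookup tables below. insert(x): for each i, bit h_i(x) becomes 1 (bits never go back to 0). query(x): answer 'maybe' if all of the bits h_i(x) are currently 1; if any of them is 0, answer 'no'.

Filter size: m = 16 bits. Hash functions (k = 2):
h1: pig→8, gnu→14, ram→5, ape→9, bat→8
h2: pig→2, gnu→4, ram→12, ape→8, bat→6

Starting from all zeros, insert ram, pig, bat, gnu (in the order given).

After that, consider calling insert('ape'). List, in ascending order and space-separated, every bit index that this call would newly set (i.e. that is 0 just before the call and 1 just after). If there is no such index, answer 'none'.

Start: bits=0000000000000000
After insert 'ram': sets bits 5 12 -> bits=0000010000001000
After insert 'pig': sets bits 2 8 -> bits=0010010010001000
After insert 'bat': sets bits 6 8 -> bits=0010011010001000
After insert 'gnu': sets bits 4 14 -> bits=0010111010001010
insert 'ape' would touch bits 8 9; currently bit8=1, bit9=0
Bits that are 0 among those (would change 0->1): 9

Answer: 9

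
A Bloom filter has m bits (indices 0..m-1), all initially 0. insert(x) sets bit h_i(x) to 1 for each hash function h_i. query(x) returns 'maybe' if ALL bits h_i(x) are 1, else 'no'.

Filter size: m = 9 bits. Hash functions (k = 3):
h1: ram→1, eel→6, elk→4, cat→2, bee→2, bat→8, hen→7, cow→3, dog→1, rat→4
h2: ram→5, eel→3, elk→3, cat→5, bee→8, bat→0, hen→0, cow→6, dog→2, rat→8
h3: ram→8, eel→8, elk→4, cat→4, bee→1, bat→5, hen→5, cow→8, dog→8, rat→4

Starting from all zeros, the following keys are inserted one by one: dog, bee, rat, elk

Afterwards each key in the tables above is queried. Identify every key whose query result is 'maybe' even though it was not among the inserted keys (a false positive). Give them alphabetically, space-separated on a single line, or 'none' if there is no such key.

Start: bits=000000000
After insert 'dog': sets bits 1 2 8 -> bits=011000001
After insert 'bee': sets bits 1 2 8 -> bits=011000001
After insert 'rat': sets bits 4 8 -> bits=011010001
After insert 'elk': sets bits 3 4 -> bits=011110001
Not inserted: bat cat cow eel hen ram — query each against bits=011110001:
query bat: checks bit0=0, bit5=0, bit8=1 (has a 0) -> no => not a false positive
query cat: checks bit2=1, bit4=1, bit5=0 (has a 0) -> no => not a false positive
query cow: checks bit3=1, bit6=0, bit8=1 (has a 0) -> no => not a false positive
query eel: checks bit3=1, bit6=0, bit8=1 (has a 0) -> no => not a false positive
query hen: checks bit0=0, bit5=0, bit7=0 (has a 0) -> no => not a false positive
query ram: checks bit1=1, bit5=0, bit8=1 (has a 0) -> no => not a false positive
False positives (alphabetical): none

Answer: none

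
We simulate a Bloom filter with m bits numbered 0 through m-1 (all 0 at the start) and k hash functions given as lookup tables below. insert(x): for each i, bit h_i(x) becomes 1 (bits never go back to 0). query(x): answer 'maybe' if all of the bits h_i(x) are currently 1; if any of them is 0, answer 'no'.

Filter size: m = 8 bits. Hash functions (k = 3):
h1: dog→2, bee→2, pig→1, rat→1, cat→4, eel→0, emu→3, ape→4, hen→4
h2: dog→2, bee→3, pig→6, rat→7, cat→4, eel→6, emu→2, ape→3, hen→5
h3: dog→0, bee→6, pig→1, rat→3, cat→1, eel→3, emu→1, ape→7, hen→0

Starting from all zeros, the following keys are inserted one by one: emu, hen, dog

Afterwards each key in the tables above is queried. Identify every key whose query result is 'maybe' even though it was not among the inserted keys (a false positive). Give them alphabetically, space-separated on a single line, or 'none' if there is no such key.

Start: bits=00000000
After insert 'emu': sets bits 1 2 3 -> bits=01110000
After insert 'hen': sets bits 0 4 5 -> bits=11111100
After insert 'dog': sets bits 0 2 -> bits=11111100
Not inserted: ape bee cat eel pig rat — query each against bits=11111100:
query ape: checks bit3=1, bit4=1, bit7=0 (has a 0) -> no => not a false positive
query bee: checks bit2=1, bit3=1, bit6=0 (has a 0) -> no => not a false positive
query cat: checks bit1=1, bit4=1 (all 1) -> maybe => FALSE POSITIVE
query eel: checks bit0=1, bit3=1, bit6=0 (has a 0) -> no => not a false positive
query pig: checks bit1=1, bit6=0 (has a 0) -> no => not a false positive
query rat: checks bit1=1, bit3=1, bit7=0 (has a 0) -> no => not a false positive
False positives (alphabetical): cat

Answer: cat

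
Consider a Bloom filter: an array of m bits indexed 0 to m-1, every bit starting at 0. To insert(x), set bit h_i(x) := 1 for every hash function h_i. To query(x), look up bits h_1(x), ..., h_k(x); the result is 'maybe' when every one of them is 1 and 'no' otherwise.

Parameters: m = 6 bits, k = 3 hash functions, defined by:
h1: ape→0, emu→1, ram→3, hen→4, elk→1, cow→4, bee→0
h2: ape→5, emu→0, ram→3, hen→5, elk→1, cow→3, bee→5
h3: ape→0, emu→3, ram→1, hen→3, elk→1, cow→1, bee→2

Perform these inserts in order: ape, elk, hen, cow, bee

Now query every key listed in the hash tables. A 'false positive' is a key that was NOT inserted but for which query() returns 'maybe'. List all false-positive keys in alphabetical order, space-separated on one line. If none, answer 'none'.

Start: bits=000000
After insert 'ape': sets bits 0 5 -> bits=100001
After insert 'elk': sets bits 1 -> bits=110001
After insert 'hen': sets bits 3 4 5 -> bits=110111
After insert 'cow': sets bits 1 3 4 -> bits=110111
After insert 'bee': sets bits 0 2 5 -> bits=111111
Not inserted: emu ram — query each against bits=111111:
query emu: checks bit0=1, bit1=1, bit3=1 (all 1) -> maybe => FALSE POSITIVE
query ram: checks bit1=1, bit3=1 (all 1) -> maybe => FALSE POSITIVE
False positives (alphabetical): emu ram

Answer: emu ram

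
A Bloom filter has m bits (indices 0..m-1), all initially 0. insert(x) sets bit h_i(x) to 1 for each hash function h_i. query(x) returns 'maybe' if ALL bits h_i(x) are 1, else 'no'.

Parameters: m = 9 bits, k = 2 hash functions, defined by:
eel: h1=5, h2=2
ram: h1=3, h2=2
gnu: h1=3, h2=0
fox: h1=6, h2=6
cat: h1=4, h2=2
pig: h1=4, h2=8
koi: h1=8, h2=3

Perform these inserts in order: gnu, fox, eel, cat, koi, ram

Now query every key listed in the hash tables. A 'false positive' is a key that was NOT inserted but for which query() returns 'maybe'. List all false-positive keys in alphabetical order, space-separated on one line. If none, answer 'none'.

Start: bits=000000000
After insert 'gnu': sets bits 0 3 -> bits=100100000
After insert 'fox': sets bits 6 -> bits=100100100
After insert 'eel': sets bits 2 5 -> bits=101101100
After insert 'cat': sets bits 2 4 -> bits=101111100
After insert 'koi': sets bits 3 8 -> bits=101111101
After insert 'ram': sets bits 2 3 -> bits=101111101
Not inserted: pig — query each against bits=101111101:
query pig: checks bit4=1, bit8=1 (all 1) -> maybe => FALSE POSITIVE
False positives (alphabetical): pig

Answer: pig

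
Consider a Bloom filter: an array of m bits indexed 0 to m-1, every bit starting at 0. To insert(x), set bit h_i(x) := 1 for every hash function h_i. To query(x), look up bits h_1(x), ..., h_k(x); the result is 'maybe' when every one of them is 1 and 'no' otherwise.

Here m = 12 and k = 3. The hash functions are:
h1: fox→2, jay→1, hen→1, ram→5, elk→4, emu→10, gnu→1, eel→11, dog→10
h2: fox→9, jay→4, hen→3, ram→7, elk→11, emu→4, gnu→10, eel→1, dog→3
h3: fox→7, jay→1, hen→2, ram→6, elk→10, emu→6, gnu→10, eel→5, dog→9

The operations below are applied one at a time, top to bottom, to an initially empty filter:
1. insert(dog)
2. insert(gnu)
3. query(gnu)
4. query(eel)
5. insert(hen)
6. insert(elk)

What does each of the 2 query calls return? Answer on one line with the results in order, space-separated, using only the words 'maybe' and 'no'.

Start: bits=000000000000
Op 1: insert dog -> sets bits 3 9 10 -> bits=000100000110
Op 2: insert gnu -> sets bits 1 10 -> bits=010100000110
Op 3: query gnu -> checks bit1=1, bit10=1 (all 1) -> maybe
Op 4: query eel -> checks bit1=1, bit5=0, bit11=0 (has a 0) -> no
Op 5: insert hen -> sets bits 1 2 3 -> bits=011100000110
Op 6: insert elk -> sets bits 4 10 11 -> bits=011110000111
Query results in order: maybe no

Answer: maybe no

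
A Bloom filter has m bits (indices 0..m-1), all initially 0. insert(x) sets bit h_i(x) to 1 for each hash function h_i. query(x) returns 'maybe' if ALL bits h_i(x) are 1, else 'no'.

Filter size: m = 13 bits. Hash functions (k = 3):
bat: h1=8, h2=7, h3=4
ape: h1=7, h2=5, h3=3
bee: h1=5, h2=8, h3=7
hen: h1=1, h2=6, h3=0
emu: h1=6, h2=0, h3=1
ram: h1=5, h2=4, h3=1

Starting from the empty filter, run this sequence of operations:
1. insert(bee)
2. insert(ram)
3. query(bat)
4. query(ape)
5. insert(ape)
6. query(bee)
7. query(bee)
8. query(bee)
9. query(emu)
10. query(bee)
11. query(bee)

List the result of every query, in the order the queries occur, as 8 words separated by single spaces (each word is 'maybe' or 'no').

Answer: maybe no maybe maybe maybe no maybe maybe

Derivation:
Start: bits=0000000000000
Op 1: insert bee -> sets bits 5 7 8 -> bits=0000010110000
Op 2: insert ram -> sets bits 1 4 5 -> bits=0100110110000
Op 3: query bat -> checks bit4=1, bit7=1, bit8=1 (all 1) -> maybe
Op 4: query ape -> checks bit3=0, bit5=1, bit7=1 (has a 0) -> no
Op 5: insert ape -> sets bits 3 5 7 -> bits=0101110110000
Op 6: query bee -> checks bit5=1, bit7=1, bit8=1 (all 1) -> maybe
Op 7: query bee -> checks bit5=1, bit7=1, bit8=1 (all 1) -> maybe
Op 8: query bee -> checks bit5=1, bit7=1, bit8=1 (all 1) -> maybe
Op 9: query emu -> checks bit0=0, bit1=1, bit6=0 (has a 0) -> no
Op 10: query bee -> checks bit5=1, bit7=1, bit8=1 (all 1) -> maybe
Op 11: query bee -> checks bit5=1, bit7=1, bit8=1 (all 1) -> maybe
Query results in order: maybe no maybe maybe maybe no maybe maybe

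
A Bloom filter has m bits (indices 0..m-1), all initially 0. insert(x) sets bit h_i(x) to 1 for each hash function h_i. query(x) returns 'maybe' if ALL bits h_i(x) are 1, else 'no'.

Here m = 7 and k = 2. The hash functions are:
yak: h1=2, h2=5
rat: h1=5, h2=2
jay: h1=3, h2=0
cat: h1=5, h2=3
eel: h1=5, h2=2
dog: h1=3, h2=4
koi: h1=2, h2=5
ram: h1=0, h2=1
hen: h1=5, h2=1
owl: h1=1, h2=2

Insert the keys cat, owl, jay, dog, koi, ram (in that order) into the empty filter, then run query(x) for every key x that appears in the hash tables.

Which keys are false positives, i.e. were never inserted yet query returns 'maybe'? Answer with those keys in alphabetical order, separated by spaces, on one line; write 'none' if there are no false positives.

Answer: eel hen rat yak

Derivation:
Start: bits=0000000
After insert 'cat': sets bits 3 5 -> bits=0001010
After insert 'owl': sets bits 1 2 -> bits=0111010
After insert 'jay': sets bits 0 3 -> bits=1111010
After insert 'dog': sets bits 3 4 -> bits=1111110
After insert 'koi': sets bits 2 5 -> bits=1111110
After insert 'ram': sets bits 0 1 -> bits=1111110
Not inserted: eel hen rat yak — query each against bits=1111110:
query eel: checks bit2=1, bit5=1 (all 1) -> maybe => FALSE POSITIVE
query hen: checks bit1=1, bit5=1 (all 1) -> maybe => FALSE POSITIVE
query rat: checks bit2=1, bit5=1 (all 1) -> maybe => FALSE POSITIVE
query yak: checks bit2=1, bit5=1 (all 1) -> maybe => FALSE POSITIVE
False positives (alphabetical): eel hen rat yak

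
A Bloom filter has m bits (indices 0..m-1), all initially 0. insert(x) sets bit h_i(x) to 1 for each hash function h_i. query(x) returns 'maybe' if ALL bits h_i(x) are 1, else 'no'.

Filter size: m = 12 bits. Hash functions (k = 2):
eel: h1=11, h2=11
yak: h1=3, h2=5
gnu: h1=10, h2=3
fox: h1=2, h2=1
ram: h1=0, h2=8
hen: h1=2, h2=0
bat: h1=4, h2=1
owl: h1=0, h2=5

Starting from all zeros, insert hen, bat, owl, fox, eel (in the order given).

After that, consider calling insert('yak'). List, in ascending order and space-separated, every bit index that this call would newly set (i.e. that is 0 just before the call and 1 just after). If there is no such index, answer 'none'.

Start: bits=000000000000
After insert 'hen': sets bits 0 2 -> bits=101000000000
After insert 'bat': sets bits 1 4 -> bits=111010000000
After insert 'owl': sets bits 0 5 -> bits=111011000000
After insert 'fox': sets bits 1 2 -> bits=111011000000
After insert 'eel': sets bits 11 -> bits=111011000001
insert 'yak' would touch bits 3 5; currently bit3=0, bit5=1
Bits that are 0 among those (would change 0->1): 3

Answer: 3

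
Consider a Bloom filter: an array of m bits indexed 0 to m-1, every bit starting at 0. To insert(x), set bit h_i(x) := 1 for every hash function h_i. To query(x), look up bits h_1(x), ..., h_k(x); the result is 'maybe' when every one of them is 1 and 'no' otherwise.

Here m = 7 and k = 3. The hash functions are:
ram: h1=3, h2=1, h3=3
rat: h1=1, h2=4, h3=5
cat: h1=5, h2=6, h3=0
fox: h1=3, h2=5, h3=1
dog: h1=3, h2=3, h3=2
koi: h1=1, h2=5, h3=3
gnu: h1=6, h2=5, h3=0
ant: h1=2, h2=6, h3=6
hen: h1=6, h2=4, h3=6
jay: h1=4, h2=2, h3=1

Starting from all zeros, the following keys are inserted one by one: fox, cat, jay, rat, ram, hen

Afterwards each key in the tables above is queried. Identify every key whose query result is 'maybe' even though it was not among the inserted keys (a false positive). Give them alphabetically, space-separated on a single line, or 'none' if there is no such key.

Answer: ant dog gnu koi

Derivation:
Start: bits=0000000
After insert 'fox': sets bits 1 3 5 -> bits=0101010
After insert 'cat': sets bits 0 5 6 -> bits=1101011
After insert 'jay': sets bits 1 2 4 -> bits=1111111
After insert 'rat': sets bits 1 4 5 -> bits=1111111
After insert 'ram': sets bits 1 3 -> bits=1111111
After insert 'hen': sets bits 4 6 -> bits=1111111
Not inserted: ant dog gnu koi — query each against bits=1111111:
query ant: checks bit2=1, bit6=1 (all 1) -> maybe => FALSE POSITIVE
query dog: checks bit2=1, bit3=1 (all 1) -> maybe => FALSE POSITIVE
query gnu: checks bit0=1, bit5=1, bit6=1 (all 1) -> maybe => FALSE POSITIVE
query koi: checks bit1=1, bit3=1, bit5=1 (all 1) -> maybe => FALSE POSITIVE
False positives (alphabetical): ant dog gnu koi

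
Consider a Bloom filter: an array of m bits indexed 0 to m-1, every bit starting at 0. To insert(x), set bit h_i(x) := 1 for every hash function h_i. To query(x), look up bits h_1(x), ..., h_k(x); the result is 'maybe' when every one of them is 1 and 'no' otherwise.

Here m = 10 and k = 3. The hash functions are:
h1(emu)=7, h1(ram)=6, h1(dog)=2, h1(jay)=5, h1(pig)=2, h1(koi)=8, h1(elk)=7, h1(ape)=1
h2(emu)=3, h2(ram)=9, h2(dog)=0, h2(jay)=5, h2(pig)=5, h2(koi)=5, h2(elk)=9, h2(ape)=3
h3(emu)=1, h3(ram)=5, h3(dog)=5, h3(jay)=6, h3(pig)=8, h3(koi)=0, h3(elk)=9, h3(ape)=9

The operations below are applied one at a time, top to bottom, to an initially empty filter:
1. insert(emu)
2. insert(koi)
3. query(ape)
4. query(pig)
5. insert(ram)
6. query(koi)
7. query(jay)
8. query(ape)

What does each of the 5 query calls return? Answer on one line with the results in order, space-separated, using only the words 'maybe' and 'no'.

Answer: no no maybe maybe maybe

Derivation:
Start: bits=0000000000
Op 1: insert emu -> sets bits 1 3 7 -> bits=0101000100
Op 2: insert koi -> sets bits 0 5 8 -> bits=1101010110
Op 3: query ape -> checks bit1=1, bit3=1, bit9=0 (has a 0) -> no
Op 4: query pig -> checks bit2=0, bit5=1, bit8=1 (has a 0) -> no
Op 5: insert ram -> sets bits 5 6 9 -> bits=1101011111
Op 6: query koi -> checks bit0=1, bit5=1, bit8=1 (all 1) -> maybe
Op 7: query jay -> checks bit5=1, bit6=1 (all 1) -> maybe
Op 8: query ape -> checks bit1=1, bit3=1, bit9=1 (all 1) -> maybe
Query results in order: no no maybe maybe maybe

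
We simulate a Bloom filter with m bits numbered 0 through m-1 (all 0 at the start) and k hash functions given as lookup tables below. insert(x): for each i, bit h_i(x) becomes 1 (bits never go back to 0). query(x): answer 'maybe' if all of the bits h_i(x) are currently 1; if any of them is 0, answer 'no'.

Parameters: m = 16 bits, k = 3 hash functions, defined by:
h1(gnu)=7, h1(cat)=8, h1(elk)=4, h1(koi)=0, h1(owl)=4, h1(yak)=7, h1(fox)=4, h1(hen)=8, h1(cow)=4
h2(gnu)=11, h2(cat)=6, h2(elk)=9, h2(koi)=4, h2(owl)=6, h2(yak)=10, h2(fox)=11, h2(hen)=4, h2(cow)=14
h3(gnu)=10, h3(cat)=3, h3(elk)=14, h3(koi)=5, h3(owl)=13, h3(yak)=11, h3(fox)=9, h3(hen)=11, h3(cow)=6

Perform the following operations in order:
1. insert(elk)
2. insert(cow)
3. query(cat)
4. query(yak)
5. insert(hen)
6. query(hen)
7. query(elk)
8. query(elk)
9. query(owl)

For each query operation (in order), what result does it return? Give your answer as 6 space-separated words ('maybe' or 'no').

Start: bits=0000000000000000
Op 1: insert elk -> sets bits 4 9 14 -> bits=0000100001000010
Op 2: insert cow -> sets bits 4 6 14 -> bits=0000101001000010
Op 3: query cat -> checks bit3=0, bit6=1, bit8=0 (has a 0) -> no
Op 4: query yak -> checks bit7=0, bit10=0, bit11=0 (has a 0) -> no
Op 5: insert hen -> sets bits 4 8 11 -> bits=0000101011010010
Op 6: query hen -> checks bit4=1, bit8=1, bit11=1 (all 1) -> maybe
Op 7: query elk -> checks bit4=1, bit9=1, bit14=1 (all 1) -> maybe
Op 8: query elk -> checks bit4=1, bit9=1, bit14=1 (all 1) -> maybe
Op 9: query owl -> checks bit4=1, bit6=1, bit13=0 (has a 0) -> no
Query results in order: no no maybe maybe maybe no

Answer: no no maybe maybe maybe no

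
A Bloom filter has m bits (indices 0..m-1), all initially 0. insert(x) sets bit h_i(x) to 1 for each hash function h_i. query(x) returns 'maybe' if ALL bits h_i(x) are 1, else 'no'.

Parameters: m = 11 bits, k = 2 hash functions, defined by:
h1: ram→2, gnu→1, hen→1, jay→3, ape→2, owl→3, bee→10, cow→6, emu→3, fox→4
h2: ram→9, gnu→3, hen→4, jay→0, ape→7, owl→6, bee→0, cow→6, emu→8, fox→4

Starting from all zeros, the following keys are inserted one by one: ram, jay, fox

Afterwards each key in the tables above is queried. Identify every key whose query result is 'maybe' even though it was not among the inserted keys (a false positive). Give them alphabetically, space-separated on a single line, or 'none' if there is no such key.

Answer: none

Derivation:
Start: bits=00000000000
After insert 'ram': sets bits 2 9 -> bits=00100000010
After insert 'jay': sets bits 0 3 -> bits=10110000010
After insert 'fox': sets bits 4 -> bits=10111000010
Not inserted: ape bee cow emu gnu hen owl — query each against bits=10111000010:
query ape: checks bit2=1, bit7=0 (has a 0) -> no => not a false positive
query bee: checks bit0=1, bit10=0 (has a 0) -> no => not a false positive
query cow: checks bit6=0 (has a 0) -> no => not a false positive
query emu: checks bit3=1, bit8=0 (has a 0) -> no => not a false positive
query gnu: checks bit1=0, bit3=1 (has a 0) -> no => not a false positive
query hen: checks bit1=0, bit4=1 (has a 0) -> no => not a false positive
query owl: checks bit3=1, bit6=0 (has a 0) -> no => not a false positive
False positives (alphabetical): none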